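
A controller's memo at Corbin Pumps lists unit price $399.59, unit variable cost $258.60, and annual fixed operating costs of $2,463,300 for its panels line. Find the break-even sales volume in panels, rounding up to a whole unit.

17,472 panels

Contribution margin per unit = $399.59 − $258.60 = $140.99.
Break-even Q = $2,463,300 / $140.99 = 17,471.45 → 17,472 panels.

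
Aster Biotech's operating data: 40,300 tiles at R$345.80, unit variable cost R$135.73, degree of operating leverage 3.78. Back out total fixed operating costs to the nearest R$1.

R$6,226,186

Total contribution margin = 40,300 × R$210.07 = R$8,465,821.00.
DOL = contribution / EBIT, so EBIT = R$8,465,821.00 / 3.78 = R$2,239,635.19.
Fixed costs = CM − EBIT = R$8,465,821.00 − R$2,239,635.19 = R$6,226,186.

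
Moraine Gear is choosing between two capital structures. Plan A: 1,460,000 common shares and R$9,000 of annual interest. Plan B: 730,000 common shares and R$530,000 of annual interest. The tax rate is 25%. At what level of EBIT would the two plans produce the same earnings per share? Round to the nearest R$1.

At indifference, (EBIT − 9,000)(1 − t)/1,460,000 = (EBIT − 530,000)(1 − t)/730,000.
Cancelling (1 − t) and cross-multiplying: 730,000·(EBIT − 9,000) = 1,460,000·(EBIT − 530,000).
Solving, EBIT = (530,000·1,460,000 − 9,000·730,000) / (1,460,000 − 730,000) = 767,230,000,000 / 730,000 = 1,051,000.00.

R$1,051,000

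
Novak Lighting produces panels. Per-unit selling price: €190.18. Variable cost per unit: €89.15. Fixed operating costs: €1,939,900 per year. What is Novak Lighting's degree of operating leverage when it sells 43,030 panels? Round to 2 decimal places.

1.81

Contribution at this volume is 43,030 × €101.03 = €4,347,320.90.
EBIT = €4,347,320.90 − €1,939,900 = €2,407,420.90.
So DOL = total CM / EBIT = €4,347,320.90 / €2,407,420.90 = 1.8058.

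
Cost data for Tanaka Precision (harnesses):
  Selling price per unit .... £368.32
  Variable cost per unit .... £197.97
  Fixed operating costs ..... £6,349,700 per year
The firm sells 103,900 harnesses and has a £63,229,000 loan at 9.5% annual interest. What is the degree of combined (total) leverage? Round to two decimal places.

3.31

Total contribution margin = 103,900 × £170.35 = £17,699,365.00.
Operating income = contribution − fixed costs = £17,699,365.00 − £6,349,700 = £11,349,665.00. Interest = £6,006,755.00.
DOL = £17,699,365.00 ÷ £11,349,665.00 = 1.5595; DFL = £11,349,665.00 ÷ £5,342,910.00 = 2.1242.
DCL = DOL × DFL = 1.5595 × 2.1242 = 3.3127.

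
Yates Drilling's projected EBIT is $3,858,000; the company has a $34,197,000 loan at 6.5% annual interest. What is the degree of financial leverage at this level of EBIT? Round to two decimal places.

Interest = $2,222,805.00.
DFL = EBIT ÷ (EBIT − I) = $3,858,000 ÷ ($3,858,000 − $2,222,805.00) = $3,858,000 ÷ $1,635,195.00 = 2.3594.

2.36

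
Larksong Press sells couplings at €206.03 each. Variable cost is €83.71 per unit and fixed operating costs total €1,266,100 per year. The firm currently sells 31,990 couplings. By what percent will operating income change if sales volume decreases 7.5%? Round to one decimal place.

Contribution at this volume is 31,990 × €122.32 = €3,913,016.80.
EBIT = €3,913,016.80 − €1,266,100 = €2,646,916.80.
Degree of operating leverage = €3,913,016.80 / €2,646,916.80 = 1.4783.
So EBIT moves 1.4783 × (-7.5%) = -11.1%.

-11.1%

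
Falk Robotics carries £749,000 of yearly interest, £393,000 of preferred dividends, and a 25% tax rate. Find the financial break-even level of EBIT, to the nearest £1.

£1,273,000

Grossing the preferred dividend up to pre-tax terms: £393,000 / (1 − 0.25) = £524,000.00.
Financial break-even EBIT = interest + D_p ÷ (1 − t) = £749,000 + £524,000.00 = £1,273,000.00.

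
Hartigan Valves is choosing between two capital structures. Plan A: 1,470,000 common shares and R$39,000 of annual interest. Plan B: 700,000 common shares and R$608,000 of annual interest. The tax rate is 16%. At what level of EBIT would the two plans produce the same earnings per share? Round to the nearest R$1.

R$1,125,273

Set EPS_A = EPS_B: (EBIT − R$39,000)(1 − 0.16) ÷ 1,470,000 = (EBIT − R$608,000)(1 − 0.16) ÷ 700,000.
Cancelling (1 − t) and cross-multiplying: 700,000·(EBIT − 39,000) = 1,470,000·(EBIT − 608,000).
Solving, EBIT = (608,000·1,470,000 − 39,000·700,000) / (1,470,000 − 700,000) = 866,460,000,000 / 770,000 = 1,125,272.73.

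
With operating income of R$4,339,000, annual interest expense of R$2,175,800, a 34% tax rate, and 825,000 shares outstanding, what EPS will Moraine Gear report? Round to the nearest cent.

Pre-tax income = R$4,339,000 − R$2,175,800.00 = R$2,163,200.00.
Net income = R$2,163,200.00 × (1 − 0.34) = R$1,427,712.00.
EPS = R$1,427,712.00 ÷ 825,000 = R$1.73.

R$1.73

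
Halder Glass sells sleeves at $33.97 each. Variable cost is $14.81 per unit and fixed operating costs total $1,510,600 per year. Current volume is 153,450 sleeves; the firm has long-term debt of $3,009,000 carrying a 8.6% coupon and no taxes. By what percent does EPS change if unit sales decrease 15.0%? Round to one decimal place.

-37.7%

Contribution at this volume is 153,450 × $19.16 = $2,940,102.00.
Operating income = contribution − fixed costs = $2,940,102.00 − $1,510,600 = $1,429,502.00.
After interest of $258,774.00, pre-tax earnings = $1,170,728.00.
DCL = total CM / (EBIT − I) = $2,940,102.00 / $1,170,728.00 = 2.5113.
%ΔEPS = DCL × %ΔSales = 2.5113 × -15.0% = -37.7%.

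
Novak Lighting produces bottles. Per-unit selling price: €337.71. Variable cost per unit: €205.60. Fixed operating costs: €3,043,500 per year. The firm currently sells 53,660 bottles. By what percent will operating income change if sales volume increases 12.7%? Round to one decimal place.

+22.3%

Contribution at this volume is 53,660 × €132.11 = €7,089,022.60.
Operating income = contribution − fixed costs = €7,089,022.60 − €3,043,500 = €4,045,522.60.
So DOL = total CM / EBIT = €7,089,022.60 / €4,045,522.60 = 1.7523.
So EBIT moves 1.7523 × (+12.7%) = +22.3%.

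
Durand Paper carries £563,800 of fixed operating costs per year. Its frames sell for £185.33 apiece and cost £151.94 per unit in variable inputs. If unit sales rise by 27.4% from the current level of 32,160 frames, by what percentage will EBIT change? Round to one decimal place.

+57.7%

Contribution at this volume is 32,160 × £33.39 = £1,073,822.40.
Operating income = contribution − fixed costs = £1,073,822.40 − £563,800 = £510,022.40.
So DOL = total CM / EBIT = £1,073,822.40 / £510,022.40 = 2.1054.
Operating income changes by 2.1054 × +27.4% = +57.7%.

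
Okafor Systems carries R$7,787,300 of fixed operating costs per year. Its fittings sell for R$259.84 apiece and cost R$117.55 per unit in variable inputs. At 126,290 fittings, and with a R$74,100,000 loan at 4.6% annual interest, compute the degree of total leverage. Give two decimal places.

Total contribution margin = 126,290 × R$142.29 = R$17,969,804.10.
Operating income = contribution − fixed costs = R$17,969,804.10 − R$7,787,300 = R$10,182,504.10. Interest = R$3,408,600.00, so EBIT − I = R$6,773,904.10.
Degree of total leverage = total CM / (EBIT − interest) = R$17,969,804.10 / R$6,773,904.10 = 2.6528.

2.65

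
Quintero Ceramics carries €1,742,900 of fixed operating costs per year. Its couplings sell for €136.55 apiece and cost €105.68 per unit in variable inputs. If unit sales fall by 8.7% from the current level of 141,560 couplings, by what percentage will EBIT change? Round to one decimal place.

At 141,560 units, contribution = 141,560 × €30.87 = €4,369,957.20.
Operating income = contribution − fixed costs = €4,369,957.20 − €1,742,900 = €2,627,057.20.
DOL = contribution ÷ EBIT = €4,369,957.20 ÷ €2,627,057.20 = 1.6634.
Operating income changes by 1.6634 × -8.7% = -14.5%.

-14.5%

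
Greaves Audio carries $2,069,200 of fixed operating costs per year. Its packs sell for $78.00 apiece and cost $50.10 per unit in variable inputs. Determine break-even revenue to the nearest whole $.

$5,784,860

Contribution margin per unit = $78.00 − $50.10 = $27.90, a CM ratio of $27.90 ÷ $78.00 = 0.3577.
Break-even sales = FC ÷ CM ratio = $2,069,200 × $78.00 / $27.90 = $5,784,860.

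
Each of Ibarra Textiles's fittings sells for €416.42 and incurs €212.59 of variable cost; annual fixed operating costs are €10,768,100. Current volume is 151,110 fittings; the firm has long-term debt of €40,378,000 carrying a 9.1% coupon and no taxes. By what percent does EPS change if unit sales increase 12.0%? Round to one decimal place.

+22.6%

At 151,110 units, contribution = 151,110 × €203.83 = €30,800,751.30.
Operating income = contribution − fixed costs = €30,800,751.30 − €10,768,100 = €20,032,651.30.
Interest = €3,674,398.00, so EBIT − I = €16,358,253.30.
DCL = total CM / (EBIT − I) = €30,800,751.30 / €16,358,253.30 = 1.8829.
%ΔEPS = DCL × %ΔSales = 1.8829 × +12.0% = +22.6%.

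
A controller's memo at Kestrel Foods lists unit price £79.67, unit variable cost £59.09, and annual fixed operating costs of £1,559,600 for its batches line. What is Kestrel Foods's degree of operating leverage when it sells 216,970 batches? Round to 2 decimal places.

1.54

Total contribution margin = 216,970 × £20.58 = £4,465,242.60.
Subtracting fixed costs: EBIT = £4,465,242.60 − £1,559,600 = £2,905,642.60.
DOL = contribution ÷ EBIT = £4,465,242.60 ÷ £2,905,642.60 = 1.5367.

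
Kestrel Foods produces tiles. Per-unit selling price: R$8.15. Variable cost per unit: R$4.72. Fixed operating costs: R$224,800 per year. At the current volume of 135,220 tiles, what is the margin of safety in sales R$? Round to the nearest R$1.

R$567,897

Each unit contributes R$8.15 − R$4.72 = R$3.43. Break-even units = R$224,800 ÷ R$3.43 = 65,539.36; break-even revenue = 65,539.36 × R$8.15 = R$534,145.77.
Current sales = 135,220 × R$8.15 = R$1,102,043.00.
Margin of safety = R$1,102,043.00 − R$534,145.77 = R$567,897.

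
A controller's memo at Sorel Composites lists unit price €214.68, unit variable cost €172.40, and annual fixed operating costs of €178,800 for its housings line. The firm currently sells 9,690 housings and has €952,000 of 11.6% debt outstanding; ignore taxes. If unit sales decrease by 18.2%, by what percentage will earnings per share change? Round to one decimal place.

-61.9%

Contribution at this volume is 9,690 × €42.28 = €409,693.20.
EBIT = €409,693.20 − €178,800 = €230,893.20.
Interest = €110,432.00, so EBIT − I = €120,461.20.
DCL = total CM / (EBIT − I) = €409,693.20 / €120,461.20 = 3.4010.
EPS therefore changes by 3.4010 × (-18.2%) = -61.9%.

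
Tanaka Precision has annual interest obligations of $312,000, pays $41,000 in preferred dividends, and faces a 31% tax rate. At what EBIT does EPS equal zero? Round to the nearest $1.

Preferred dividends are paid after tax, so their pre-tax equivalent is $41,000 ÷ (1 − 0.31) = $59,420.29.
Financial break-even EBIT = interest + D_p ÷ (1 − t) = $312,000 + $59,420.29 = $371,420.29.

$371,420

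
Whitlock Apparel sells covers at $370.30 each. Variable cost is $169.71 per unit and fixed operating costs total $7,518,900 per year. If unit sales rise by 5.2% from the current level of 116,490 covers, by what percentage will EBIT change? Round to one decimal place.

+7.7%

Total contribution margin = 116,490 × $200.59 = $23,366,729.10.
EBIT = $23,366,729.10 − $7,518,900 = $15,847,829.10.
DOL = contribution ÷ EBIT = $23,366,729.10 ÷ $15,847,829.10 = 1.4744.
So EBIT moves 1.4744 × (+5.2%) = +7.7%.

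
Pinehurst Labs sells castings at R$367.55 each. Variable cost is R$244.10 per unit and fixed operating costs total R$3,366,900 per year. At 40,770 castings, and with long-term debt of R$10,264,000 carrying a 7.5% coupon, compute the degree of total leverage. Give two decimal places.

Total contribution margin = 40,770 × R$123.45 = R$5,033,056.50.
Operating income = contribution − fixed costs = R$5,033,056.50 − R$3,366,900 = R$1,666,156.50. Interest = R$769,800.00.
DOL = R$5,033,056.50 ÷ R$1,666,156.50 = 3.0208; DFL = R$1,666,156.50 ÷ R$896,356.50 = 1.8588.
Combined leverage = 3.0208 × 1.8588 = 5.6151.

5.62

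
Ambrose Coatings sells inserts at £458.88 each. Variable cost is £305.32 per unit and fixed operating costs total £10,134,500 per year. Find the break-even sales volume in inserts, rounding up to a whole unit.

65,998 inserts

Unit CM = price − variable cost = £458.88 − £305.32 = £153.56.
Break-even Q = £10,134,500 / £153.56 = 65,997.00 → 65,998 inserts.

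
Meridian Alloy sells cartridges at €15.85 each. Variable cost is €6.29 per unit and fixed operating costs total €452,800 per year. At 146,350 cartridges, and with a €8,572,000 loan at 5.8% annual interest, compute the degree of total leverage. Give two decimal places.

Total contribution margin = 146,350 × €9.56 = €1,399,106.00.
Operating income = contribution − fixed costs = €1,399,106.00 − €452,800 = €946,306.00. Interest = €497,176.00.
DOL = €1,399,106.00 ÷ €946,306.00 = 1.4785; DFL = €946,306.00 ÷ €449,130.00 = 2.1070.
DCL = DOL × DFL = 1.4785 × 2.1070 = 3.1152.

3.12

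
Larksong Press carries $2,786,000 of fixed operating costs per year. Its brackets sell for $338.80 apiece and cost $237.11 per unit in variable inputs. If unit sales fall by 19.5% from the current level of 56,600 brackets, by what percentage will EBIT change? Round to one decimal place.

Contribution at this volume is 56,600 × $101.69 = $5,755,654.00.
Subtracting fixed costs: EBIT = $5,755,654.00 − $2,786,000 = $2,969,654.00.
DOL = contribution ÷ EBIT = $5,755,654.00 ÷ $2,969,654.00 = 1.9382.
%ΔEBIT = DOL × %ΔSales = 1.9382 × -19.5% = -37.8%.

-37.8%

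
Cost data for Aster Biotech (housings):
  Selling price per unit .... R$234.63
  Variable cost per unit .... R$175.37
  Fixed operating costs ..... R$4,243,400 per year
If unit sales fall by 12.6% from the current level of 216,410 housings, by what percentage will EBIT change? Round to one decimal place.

-18.8%

At 216,410 units, contribution = 216,410 × R$59.26 = R$12,824,456.60.
Operating income = contribution − fixed costs = R$12,824,456.60 − R$4,243,400 = R$8,581,056.60.
So DOL = total CM / EBIT = R$12,824,456.60 / R$8,581,056.60 = 1.4945.
Operating income changes by 1.4945 × -12.6% = -18.8%.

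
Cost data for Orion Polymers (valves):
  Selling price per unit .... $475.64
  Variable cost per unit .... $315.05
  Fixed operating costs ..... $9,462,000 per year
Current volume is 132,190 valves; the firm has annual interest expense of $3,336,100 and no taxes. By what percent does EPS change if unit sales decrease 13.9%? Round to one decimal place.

Contribution at this volume is 132,190 × $160.59 = $21,228,392.10.
EBIT = $21,228,392.10 − $9,462,000 = $11,766,392.10.
Interest = $3,336,100.00, so EBIT − I = $8,430,292.10.
Degree of combined leverage = contribution ÷ (EBIT − I) = $21,228,392.10 ÷ $8,430,292.10 = 2.5181.
%ΔEPS = DCL × %ΔSales = 2.5181 × -13.9% = -35.0%.

-35.0%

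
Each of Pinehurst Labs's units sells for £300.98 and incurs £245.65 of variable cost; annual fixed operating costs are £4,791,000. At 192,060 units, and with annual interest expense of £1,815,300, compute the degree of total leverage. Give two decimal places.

Total contribution margin = 192,060 × £55.33 = £10,626,679.80.
Subtracting fixed costs: EBIT = £10,626,679.80 − £4,791,000 = £5,835,679.80. Interest = £1,815,300.00.
DOL = £10,626,679.80 ÷ £5,835,679.80 = 1.8210; DFL = £5,835,679.80 ÷ £4,020,379.80 = 1.4515.
Combined leverage = 1.8210 × 1.4515 = 2.6432.

2.64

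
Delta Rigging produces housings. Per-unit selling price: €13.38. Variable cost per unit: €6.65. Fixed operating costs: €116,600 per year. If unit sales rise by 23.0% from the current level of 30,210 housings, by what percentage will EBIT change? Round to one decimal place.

+53.9%

Contribution at this volume is 30,210 × €6.73 = €203,313.30.
Operating income = contribution − fixed costs = €203,313.30 − €116,600 = €86,713.30.
DOL = contribution ÷ EBIT = €203,313.30 ÷ €86,713.30 = 2.3447.
%ΔEBIT = DOL × %ΔSales = 2.3447 × +23.0% = +53.9%.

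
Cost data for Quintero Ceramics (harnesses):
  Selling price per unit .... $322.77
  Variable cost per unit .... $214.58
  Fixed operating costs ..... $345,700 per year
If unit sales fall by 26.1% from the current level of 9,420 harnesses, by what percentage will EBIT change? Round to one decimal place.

-39.5%

Contribution at this volume is 9,420 × $108.19 = $1,019,149.80.
Subtracting fixed costs: EBIT = $1,019,149.80 − $345,700 = $673,449.80.
DOL = contribution ÷ EBIT = $1,019,149.80 ÷ $673,449.80 = 1.5133.
%ΔEBIT = DOL × %ΔSales = 1.5133 × -26.1% = -39.5%.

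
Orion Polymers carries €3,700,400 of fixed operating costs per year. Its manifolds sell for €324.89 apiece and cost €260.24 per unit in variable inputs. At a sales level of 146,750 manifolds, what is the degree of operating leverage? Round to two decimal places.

Total contribution margin = 146,750 × €64.65 = €9,487,387.50.
EBIT = €9,487,387.50 − €3,700,400 = €5,786,987.50.
Degree of operating leverage = €9,487,387.50 / €5,786,987.50 = 1.6394.

1.64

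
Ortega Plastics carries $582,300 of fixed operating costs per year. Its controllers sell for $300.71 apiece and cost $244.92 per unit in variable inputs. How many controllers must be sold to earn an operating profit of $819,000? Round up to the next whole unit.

Unit CM = price − variable cost = $300.71 − $244.92 = $55.79.
Need Q such that Q × $55.79 − $582,300 = $819,000, i.e. Q = $1,401,300 / $55.79 = 25,117.40 → 25,118.

25,118 controllers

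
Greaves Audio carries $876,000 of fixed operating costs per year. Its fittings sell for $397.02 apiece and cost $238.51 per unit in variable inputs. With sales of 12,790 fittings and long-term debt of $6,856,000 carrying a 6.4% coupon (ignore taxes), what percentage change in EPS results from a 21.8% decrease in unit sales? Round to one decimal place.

Total contribution margin = 12,790 × $158.51 = $2,027,342.90.
EBIT = $2,027,342.90 − $876,000 = $1,151,342.90.
After interest of $438,784.00, pre-tax earnings = $712,558.90.
Degree of combined leverage = contribution ÷ (EBIT − I) = $2,027,342.90 ÷ $712,558.90 = 2.8452.
%ΔEPS = DCL × %ΔSales = 2.8452 × -21.8% = -62.0%.

-62.0%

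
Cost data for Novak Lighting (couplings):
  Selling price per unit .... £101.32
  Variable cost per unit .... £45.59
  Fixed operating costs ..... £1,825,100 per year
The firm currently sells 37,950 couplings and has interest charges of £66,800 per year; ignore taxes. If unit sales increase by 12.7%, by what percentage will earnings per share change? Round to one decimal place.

+120.4%

Total contribution margin = 37,950 × £55.73 = £2,114,953.50.
Subtracting fixed costs: EBIT = £2,114,953.50 − £1,825,100 = £289,853.50.
After interest of £66,800.00, pre-tax earnings = £223,053.50.
DCL = total CM / (EBIT − I) = £2,114,953.50 / £223,053.50 = 9.4818.
EPS therefore changes by 9.4818 × (+12.7%) = +120.4%.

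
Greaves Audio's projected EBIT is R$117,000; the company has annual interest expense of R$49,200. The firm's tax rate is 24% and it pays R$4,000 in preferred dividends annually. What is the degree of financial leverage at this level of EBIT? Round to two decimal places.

Interest = R$49,200.00.
Preferred dividends grossed up pre-tax: R$4,000 / (1 − 0.24) = R$5,263.16.
DFL = EBIT ÷ [EBIT − I − D_p/(1−t)] = R$117,000 ÷ [R$117,000 − R$49,200.00 − R$5,263.16] = R$117,000 ÷ R$62,536.84 = 1.8709.

1.87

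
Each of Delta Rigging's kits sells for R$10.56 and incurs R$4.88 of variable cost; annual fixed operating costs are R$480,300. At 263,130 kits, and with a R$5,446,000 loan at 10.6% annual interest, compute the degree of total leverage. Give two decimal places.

Total contribution margin = 263,130 × R$5.68 = R$1,494,578.40.
Subtracting fixed costs: EBIT = R$1,494,578.40 − R$480,300 = R$1,014,278.40. Interest = R$577,276.00, so EBIT − I = R$437,002.40.
DCL = contribution ÷ (EBIT − I) = R$1,494,578.40 ÷ R$437,002.40 = 3.4201.

3.42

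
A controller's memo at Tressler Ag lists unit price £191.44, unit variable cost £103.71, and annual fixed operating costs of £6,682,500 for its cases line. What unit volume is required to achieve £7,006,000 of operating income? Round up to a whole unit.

Contribution margin per unit = £191.44 − £103.71 = £87.73.
Required volume = (fixed costs + target profit) ÷ CM = (£6,682,500 + £7,006,000) ÷ £87.73 = 156,029.86, so 156,030 cases.

156,030 cases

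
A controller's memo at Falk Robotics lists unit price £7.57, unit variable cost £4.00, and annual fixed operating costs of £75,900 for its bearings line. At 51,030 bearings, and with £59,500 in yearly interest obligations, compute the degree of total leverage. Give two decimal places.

3.89

Contribution at this volume is 51,030 × £3.57 = £182,177.10.
EBIT = £182,177.10 − £75,900 = £106,277.10. Interest = £59,500.00.
DOL = £182,177.10 ÷ £106,277.10 = 1.7142; DFL = £106,277.10 ÷ £46,777.10 = 2.2720.
DCL = DOL × DFL = 1.7142 × 2.2720 = 3.8947.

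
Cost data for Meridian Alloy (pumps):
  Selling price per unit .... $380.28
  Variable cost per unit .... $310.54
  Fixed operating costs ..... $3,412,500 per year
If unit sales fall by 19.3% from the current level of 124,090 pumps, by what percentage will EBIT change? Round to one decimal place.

-31.9%

At 124,090 units, contribution = 124,090 × $69.74 = $8,654,036.60.
Operating income = contribution − fixed costs = $8,654,036.60 − $3,412,500 = $5,241,536.60.
So DOL = total CM / EBIT = $8,654,036.60 / $5,241,536.60 = 1.6510.
%ΔEBIT = DOL × %ΔSales = 1.6510 × -19.3% = -31.9%.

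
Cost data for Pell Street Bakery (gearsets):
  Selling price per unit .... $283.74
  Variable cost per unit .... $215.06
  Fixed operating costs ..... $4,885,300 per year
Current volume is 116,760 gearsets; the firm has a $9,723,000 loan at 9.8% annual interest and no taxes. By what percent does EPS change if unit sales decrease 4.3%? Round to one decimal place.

-15.8%

Total contribution margin = 116,760 × $68.68 = $8,019,076.80.
Subtracting fixed costs: EBIT = $8,019,076.80 − $4,885,300 = $3,133,776.80.
After interest of $952,854.00, pre-tax earnings = $2,180,922.80.
Degree of combined leverage = contribution ÷ (EBIT − I) = $8,019,076.80 ÷ $2,180,922.80 = 3.6769.
EPS therefore changes by 3.6769 × (-4.3%) = -15.8%.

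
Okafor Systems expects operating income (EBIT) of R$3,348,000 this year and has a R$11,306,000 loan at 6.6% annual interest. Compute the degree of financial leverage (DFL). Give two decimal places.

1.29

Annual interest charges come to R$746,196.00.
Degree of financial leverage = EBIT / (EBIT − interest) = R$3,348,000 / R$2,601,804.00 = 1.2868.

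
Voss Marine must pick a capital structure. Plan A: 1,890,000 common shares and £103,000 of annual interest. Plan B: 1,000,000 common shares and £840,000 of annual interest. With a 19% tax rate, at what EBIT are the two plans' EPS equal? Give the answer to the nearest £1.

£1,668,090

At indifference, (EBIT − 103,000)(1 − t)/1,890,000 = (EBIT − 840,000)(1 − t)/1,000,000.
The (1 − t) factor cancels: (EBIT − 103,000) × 1,000,000 = (EBIT − 840,000) × 1,890,000.
Solving, EBIT = (840,000·1,890,000 − 103,000·1,000,000) / (1,890,000 − 1,000,000) = 1,484,600,000,000 / 890,000 = 1,668,089.89.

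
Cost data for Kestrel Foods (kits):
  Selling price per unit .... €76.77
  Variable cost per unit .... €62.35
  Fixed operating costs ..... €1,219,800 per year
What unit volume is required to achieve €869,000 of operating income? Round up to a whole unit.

Unit CM = price − variable cost = €76.77 − €62.35 = €14.42.
Need Q such that Q × €14.42 − €1,219,800 = €869,000, i.e. Q = €2,088,800 / €14.42 = 144,854.37 → 144,855.

144,855 kits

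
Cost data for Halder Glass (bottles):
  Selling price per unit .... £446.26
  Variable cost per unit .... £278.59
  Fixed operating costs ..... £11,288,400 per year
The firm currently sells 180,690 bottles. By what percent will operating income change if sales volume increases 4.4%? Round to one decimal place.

At 180,690 units, contribution = 180,690 × £167.67 = £30,296,292.30.
Operating income = contribution − fixed costs = £30,296,292.30 − £11,288,400 = £19,007,892.30.
Degree of operating leverage = £30,296,292.30 / £19,007,892.30 = 1.5939.
%ΔEBIT = DOL × %ΔSales = 1.5939 × +4.4% = +7.0%.

+7.0%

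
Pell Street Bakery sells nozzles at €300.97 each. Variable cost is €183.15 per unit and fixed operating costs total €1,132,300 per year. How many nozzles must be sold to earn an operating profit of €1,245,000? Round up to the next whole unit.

Each unit contributes €300.97 − €183.15 = €117.82.
Units = (FC + target) / CM = (€1,132,300 + €1,245,000) / €117.82 = 20,177.39, so 20,178 nozzles.

20,178 nozzles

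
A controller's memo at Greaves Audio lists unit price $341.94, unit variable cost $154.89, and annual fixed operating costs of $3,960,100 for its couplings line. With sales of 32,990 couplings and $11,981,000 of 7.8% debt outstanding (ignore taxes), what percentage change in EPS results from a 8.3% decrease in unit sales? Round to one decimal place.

Contribution at this volume is 32,990 × $187.05 = $6,170,779.50.
EBIT = $6,170,779.50 − $3,960,100 = $2,210,679.50.
Interest = $934,518.00, so EBIT − I = $1,276,161.50.
Degree of combined leverage = contribution ÷ (EBIT − I) = $6,170,779.50 ÷ $1,276,161.50 = 4.8354.
%ΔEPS = DCL × %ΔSales = 4.8354 × -8.3% = -40.1%.

-40.1%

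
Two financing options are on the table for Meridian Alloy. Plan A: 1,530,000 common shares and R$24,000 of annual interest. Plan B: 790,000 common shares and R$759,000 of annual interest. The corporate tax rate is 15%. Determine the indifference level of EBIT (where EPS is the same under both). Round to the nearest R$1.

At indifference, (EBIT − 24,000)(1 − t)/1,530,000 = (EBIT − 759,000)(1 − t)/790,000.
The (1 − t) factor cancels: (EBIT − 24,000) × 790,000 = (EBIT − 759,000) × 1,530,000.
EBIT × (1,530,000 − 790,000) = 759,000 × 1,530,000 − 24,000 × 790,000 = 1,142,310,000,000, so EBIT = 1,142,310,000,000 ÷ 740,000 = 1,543,662.16.

R$1,543,662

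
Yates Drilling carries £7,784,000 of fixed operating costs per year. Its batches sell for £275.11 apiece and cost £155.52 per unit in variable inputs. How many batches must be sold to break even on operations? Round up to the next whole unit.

65,090 batches

Each unit contributes £275.11 − £155.52 = £119.59.
Units to break even: £7,784,000 ÷ £119.59 = 65,089.05, rounded up to 65,090.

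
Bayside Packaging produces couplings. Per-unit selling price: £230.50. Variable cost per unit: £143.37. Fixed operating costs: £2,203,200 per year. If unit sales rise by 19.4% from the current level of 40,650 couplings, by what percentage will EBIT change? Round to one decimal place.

Contribution at this volume is 40,650 × £87.13 = £3,541,834.50.
Subtracting fixed costs: EBIT = £3,541,834.50 − £2,203,200 = £1,338,634.50.
DOL = contribution ÷ EBIT = £3,541,834.50 ÷ £1,338,634.50 = 2.6459.
So EBIT moves 2.6459 × (+19.4%) = +51.3%.

+51.3%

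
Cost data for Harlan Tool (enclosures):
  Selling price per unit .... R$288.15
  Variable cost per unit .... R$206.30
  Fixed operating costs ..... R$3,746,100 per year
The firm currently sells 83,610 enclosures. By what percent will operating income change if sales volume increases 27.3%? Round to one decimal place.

At 83,610 units, contribution = 83,610 × R$81.85 = R$6,843,478.50.
Operating income = contribution − fixed costs = R$6,843,478.50 − R$3,746,100 = R$3,097,378.50.
Degree of operating leverage = R$6,843,478.50 / R$3,097,378.50 = 2.2094.
So EBIT moves 2.2094 × (+27.3%) = +60.3%.

+60.3%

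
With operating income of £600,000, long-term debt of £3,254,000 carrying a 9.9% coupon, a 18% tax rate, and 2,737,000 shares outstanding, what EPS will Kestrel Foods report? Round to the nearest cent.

£0.08

Pre-tax income = £600,000 − £322,146.00 = £277,854.00.
After tax at 18%: net income = £277,854.00 × 0.82 = £227,840.28.
EPS = £227,840.28 ÷ 2,737,000 = £0.08.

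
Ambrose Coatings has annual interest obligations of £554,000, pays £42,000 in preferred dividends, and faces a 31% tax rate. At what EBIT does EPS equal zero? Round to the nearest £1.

£614,870

Preferred dividends are paid after tax, so their pre-tax equivalent is £42,000 ÷ (1 − 0.31) = £60,869.57.
EPS = 0 when EBIT covers interest plus the pre-tax preferred burden: £554,000 + £60,869.57 = £614,869.57.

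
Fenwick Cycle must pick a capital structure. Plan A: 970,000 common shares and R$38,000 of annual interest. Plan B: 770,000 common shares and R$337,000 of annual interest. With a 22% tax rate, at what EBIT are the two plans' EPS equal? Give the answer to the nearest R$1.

Set EPS_A = EPS_B: (EBIT − R$38,000)(1 − 0.22) ÷ 970,000 = (EBIT − R$337,000)(1 − 0.22) ÷ 770,000.
Cancelling (1 − t) and cross-multiplying: 770,000·(EBIT − 38,000) = 970,000·(EBIT − 337,000).
Solving, EBIT = (337,000·970,000 − 38,000·770,000) / (970,000 − 770,000) = 297,630,000,000 / 200,000 = 1,488,150.00.

R$1,488,150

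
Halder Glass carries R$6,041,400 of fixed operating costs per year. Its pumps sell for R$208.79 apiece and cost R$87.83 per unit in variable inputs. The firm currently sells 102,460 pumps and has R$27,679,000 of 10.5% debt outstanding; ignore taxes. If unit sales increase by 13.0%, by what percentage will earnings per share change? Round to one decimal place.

+46.8%

Total contribution margin = 102,460 × R$120.96 = R$12,393,561.60.
Operating income = contribution − fixed costs = R$12,393,561.60 − R$6,041,400 = R$6,352,161.60.
Interest = R$2,906,295.00, so EBIT − I = R$3,445,866.60.
Degree of combined leverage = contribution ÷ (EBIT − I) = R$12,393,561.60 ÷ R$3,445,866.60 = 3.5966.
%ΔEPS = DCL × %ΔSales = 3.5966 × +13.0% = +46.8%.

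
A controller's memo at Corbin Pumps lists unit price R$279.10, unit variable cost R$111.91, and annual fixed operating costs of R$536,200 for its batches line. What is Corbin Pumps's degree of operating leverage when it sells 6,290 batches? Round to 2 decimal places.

At 6,290 units, contribution = 6,290 × R$167.19 = R$1,051,625.10.
Operating income = contribution − fixed costs = R$1,051,625.10 − R$536,200 = R$515,425.10.
DOL = contribution ÷ EBIT = R$1,051,625.10 ÷ R$515,425.10 = 2.0403.

2.04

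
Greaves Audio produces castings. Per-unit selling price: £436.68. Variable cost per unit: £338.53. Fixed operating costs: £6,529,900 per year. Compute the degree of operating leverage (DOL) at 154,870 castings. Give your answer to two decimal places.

Contribution at this volume is 154,870 × £98.15 = £15,200,490.50.
Operating income = contribution − fixed costs = £15,200,490.50 − £6,529,900 = £8,670,590.50.
Degree of operating leverage = £15,200,490.50 / £8,670,590.50 = 1.7531.

1.75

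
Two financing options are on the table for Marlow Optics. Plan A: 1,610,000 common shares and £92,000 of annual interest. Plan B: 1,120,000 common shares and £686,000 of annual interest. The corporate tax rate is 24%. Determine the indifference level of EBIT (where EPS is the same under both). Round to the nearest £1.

Set EPS_A = EPS_B: (EBIT − £92,000)(1 − 0.24) ÷ 1,610,000 = (EBIT − £686,000)(1 − 0.24) ÷ 1,120,000.
Cancelling (1 − t) and cross-multiplying: 1,120,000·(EBIT − 92,000) = 1,610,000·(EBIT − 686,000).
Solving, EBIT = (686,000·1,610,000 − 92,000·1,120,000) / (1,610,000 − 1,120,000) = 1,001,420,000,000 / 490,000 = 2,043,714.29.

£2,043,714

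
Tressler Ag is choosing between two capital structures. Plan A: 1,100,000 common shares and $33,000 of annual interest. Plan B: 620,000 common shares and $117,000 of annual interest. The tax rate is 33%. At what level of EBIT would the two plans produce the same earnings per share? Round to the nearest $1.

At indifference, (EBIT − 33,000)(1 − t)/1,100,000 = (EBIT − 117,000)(1 − t)/620,000.
Cancelling (1 − t) and cross-multiplying: 620,000·(EBIT − 33,000) = 1,100,000·(EBIT − 117,000).
EBIT × (1,100,000 − 620,000) = 117,000 × 1,100,000 − 33,000 × 620,000 = 108,240,000,000, so EBIT = 108,240,000,000 ÷ 480,000 = 225,500.00.

$225,500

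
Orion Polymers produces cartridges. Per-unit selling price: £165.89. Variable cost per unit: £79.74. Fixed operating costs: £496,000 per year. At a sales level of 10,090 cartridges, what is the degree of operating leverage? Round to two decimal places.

Contribution at this volume is 10,090 × £86.15 = £869,253.50.
EBIT = £869,253.50 − £496,000 = £373,253.50.
DOL = contribution ÷ EBIT = £869,253.50 ÷ £373,253.50 = 2.3289.

2.33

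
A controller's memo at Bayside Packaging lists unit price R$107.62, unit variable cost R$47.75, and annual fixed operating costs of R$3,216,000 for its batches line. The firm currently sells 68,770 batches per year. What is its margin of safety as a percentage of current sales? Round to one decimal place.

21.9%

Contribution margin per unit = R$107.62 − R$47.75 = R$59.87. Break-even units = R$3,216,000 ÷ R$59.87 = 53,716.39; break-even revenue = 53,716.39 × R$107.62 = R$5,780,957.41.
Actual sales revenue = 68,770 × R$107.62 = R$7,401,027.40.
Margin of safety = (R$7,401,027.40 − R$5,780,957.41) ÷ R$7,401,027.40 = 21.9%.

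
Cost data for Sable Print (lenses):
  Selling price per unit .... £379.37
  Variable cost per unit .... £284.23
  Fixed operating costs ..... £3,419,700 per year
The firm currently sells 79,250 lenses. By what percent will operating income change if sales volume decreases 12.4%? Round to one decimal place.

Total contribution margin = 79,250 × £95.14 = £7,539,845.00.
EBIT = £7,539,845.00 − £3,419,700 = £4,120,145.00.
Degree of operating leverage = £7,539,845.00 / £4,120,145.00 = 1.8300.
%ΔEBIT = DOL × %ΔSales = 1.8300 × -12.4% = -22.7%.

-22.7%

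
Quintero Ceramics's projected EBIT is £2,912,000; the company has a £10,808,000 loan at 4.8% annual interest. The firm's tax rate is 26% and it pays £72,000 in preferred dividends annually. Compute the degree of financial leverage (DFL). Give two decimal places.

1.27

Annual interest charges come to £518,784.00.
Pre-tax preferred-dividend burden = £72,000 ÷ (1 − 0.26) = £97,297.30.
DFL = EBIT ÷ [EBIT − I − D_p/(1−t)] = £2,912,000 ÷ [£2,912,000 − £518,784.00 − £97,297.30] = £2,912,000 ÷ £2,295,918.70 = 1.2683.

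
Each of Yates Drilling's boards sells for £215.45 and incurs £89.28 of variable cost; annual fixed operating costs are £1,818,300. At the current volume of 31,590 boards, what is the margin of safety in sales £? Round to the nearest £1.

Each unit contributes £215.45 − £89.28 = £126.17. Break-even units = £1,818,300 ÷ £126.17 = 14,411.51; break-even revenue = 14,411.51 × £215.45 = £3,104,959.46.
Actual sales revenue = 31,590 × £215.45 = £6,806,065.50.
Margin of safety = £6,806,065.50 − £3,104,959.46 = £3,701,106.

£3,701,106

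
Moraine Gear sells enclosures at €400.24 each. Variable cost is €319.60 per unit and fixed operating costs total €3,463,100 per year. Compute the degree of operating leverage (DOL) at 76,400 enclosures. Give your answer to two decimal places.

2.28

Total contribution margin = 76,400 × €80.64 = €6,160,896.00.
Operating income = contribution − fixed costs = €6,160,896.00 − €3,463,100 = €2,697,796.00.
DOL = contribution ÷ EBIT = €6,160,896.00 ÷ €2,697,796.00 = 2.2837.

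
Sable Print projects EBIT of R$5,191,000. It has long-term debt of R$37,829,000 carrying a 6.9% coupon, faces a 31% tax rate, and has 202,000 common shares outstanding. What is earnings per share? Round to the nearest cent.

R$8.82

Interest = R$2,610,201.00, so EBT = R$5,191,000 − R$2,610,201.00 = R$2,580,799.00.
Net income = R$2,580,799.00 × (1 − 0.31) = R$1,780,751.31.
EPS = R$1,780,751.31 ÷ 202,000 = R$8.82.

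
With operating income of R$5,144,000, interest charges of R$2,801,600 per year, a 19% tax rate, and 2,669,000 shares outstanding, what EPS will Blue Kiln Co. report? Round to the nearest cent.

Interest = R$2,801,600.00, so EBT = R$5,144,000 − R$2,801,600.00 = R$2,342,400.00.
After tax at 19%: net income = R$2,342,400.00 × 0.81 = R$1,897,344.00.
EPS = R$1,897,344.00 ÷ 2,669,000 = R$0.71.

R$0.71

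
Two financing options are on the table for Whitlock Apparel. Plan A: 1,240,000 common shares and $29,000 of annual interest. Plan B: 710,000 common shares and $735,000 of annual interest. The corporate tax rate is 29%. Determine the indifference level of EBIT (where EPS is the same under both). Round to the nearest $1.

Set EPS_A = EPS_B: (EBIT − $29,000)(1 − 0.29) ÷ 1,240,000 = (EBIT − $735,000)(1 − 0.29) ÷ 710,000.
Cancelling (1 − t) and cross-multiplying: 710,000·(EBIT − 29,000) = 1,240,000·(EBIT − 735,000).
Solving, EBIT = (735,000·1,240,000 − 29,000·710,000) / (1,240,000 − 710,000) = 890,810,000,000 / 530,000 = 1,680,773.58.

$1,680,774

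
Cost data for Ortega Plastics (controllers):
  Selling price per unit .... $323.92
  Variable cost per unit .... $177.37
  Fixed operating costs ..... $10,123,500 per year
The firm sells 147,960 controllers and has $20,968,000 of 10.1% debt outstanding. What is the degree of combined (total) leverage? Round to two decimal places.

Total contribution margin = 147,960 × $146.55 = $21,683,538.00.
Subtracting fixed costs: EBIT = $21,683,538.00 − $10,123,500 = $11,560,038.00. Interest = $2,117,768.00.
DOL = $21,683,538.00 ÷ $11,560,038.00 = 1.8757; DFL = $11,560,038.00 ÷ $9,442,270.00 = 1.2243.
Combined leverage = 1.8757 × 1.2243 = 2.2964.

2.30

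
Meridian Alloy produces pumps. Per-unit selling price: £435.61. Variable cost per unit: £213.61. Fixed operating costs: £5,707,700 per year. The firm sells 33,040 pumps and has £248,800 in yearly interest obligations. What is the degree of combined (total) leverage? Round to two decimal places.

At 33,040 units, contribution = 33,040 × £222.00 = £7,334,880.00.
Operating income = contribution − fixed costs = £7,334,880.00 − £5,707,700 = £1,627,180.00. Interest = £248,800.00.
DOL = £7,334,880.00 ÷ £1,627,180.00 = 4.5077; DFL = £1,627,180.00 ÷ £1,378,380.00 = 1.1805.
Combined leverage = 4.5077 × 1.1805 = 5.3213.

5.32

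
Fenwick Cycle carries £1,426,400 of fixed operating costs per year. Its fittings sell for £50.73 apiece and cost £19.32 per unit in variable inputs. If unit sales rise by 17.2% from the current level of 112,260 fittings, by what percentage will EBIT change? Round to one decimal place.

Contribution at this volume is 112,260 × £31.41 = £3,526,086.60.
EBIT = £3,526,086.60 − £1,426,400 = £2,099,686.60.
DOL = contribution ÷ EBIT = £3,526,086.60 ÷ £2,099,686.60 = 1.6793.
So EBIT moves 1.6793 × (+17.2%) = +28.9%.

+28.9%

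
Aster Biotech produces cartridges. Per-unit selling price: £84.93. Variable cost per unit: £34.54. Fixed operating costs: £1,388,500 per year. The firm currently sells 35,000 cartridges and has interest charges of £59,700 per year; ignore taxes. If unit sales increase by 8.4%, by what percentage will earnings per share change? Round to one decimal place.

+47.0%

Contribution at this volume is 35,000 × £50.39 = £1,763,650.00.
EBIT = £1,763,650.00 − £1,388,500 = £375,150.00.
Interest = £59,700.00, so EBIT − I = £315,450.00.
DCL = total CM / (EBIT − I) = £1,763,650.00 / £315,450.00 = 5.5909.
%ΔEPS = DCL × %ΔSales = 5.5909 × +8.4% = +47.0%.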